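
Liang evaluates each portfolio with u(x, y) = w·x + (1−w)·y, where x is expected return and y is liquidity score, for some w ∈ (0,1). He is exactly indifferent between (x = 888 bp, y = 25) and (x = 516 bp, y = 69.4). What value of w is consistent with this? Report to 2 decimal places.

u(888,25) = u(516,69.4) means w·888 + (1−w)·25 = w·516 + (1−w)·69.4.
Collecting terms: w·372 = (1−w)·44.4.
The marginal rate of substitution is 44.4/372, so w = 44.4/(372+44.4) = 0.11.

w = 0.11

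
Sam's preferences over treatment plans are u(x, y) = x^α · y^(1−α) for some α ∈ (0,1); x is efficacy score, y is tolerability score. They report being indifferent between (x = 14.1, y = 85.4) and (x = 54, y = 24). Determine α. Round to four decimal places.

α ≈ 0.4859

The Cobb–Douglas utilities coincide, so 14.1^α·85.4^(1−α) = 54^α·24^(1−α).
Rearrange to (14.1/54)^α = (24/85.4)^(1−α) and take logs: α·-1.3428092 = (1−α)·-1.2692923.
With A = -1.3428092 and B = -1.2692923: α·A = (1−α)·B, so α = B/(A+B) = -1.2692923/-2.6121015 ≈ 0.4859.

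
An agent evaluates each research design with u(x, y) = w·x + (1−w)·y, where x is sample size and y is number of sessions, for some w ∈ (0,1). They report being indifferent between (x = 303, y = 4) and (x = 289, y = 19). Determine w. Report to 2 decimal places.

Indifference: w·303 + (1−w)·4 = w·289 + (1−w)·19.
Rearranging, 14·w − 15·(1−w) = 0.
So w/(1−w) = 15/14 = 1.0714, giving w = 15/(14+15) = 0.52.

w = 0.52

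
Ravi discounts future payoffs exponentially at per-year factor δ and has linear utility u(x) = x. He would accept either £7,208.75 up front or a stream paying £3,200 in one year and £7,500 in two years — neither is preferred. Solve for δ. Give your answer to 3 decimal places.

Equating present values: 7208.75 = 3200δ + 7500δ².
That is, 7500δ² + 3200δ − 7208.75 = 0, a quadratic in δ.
The positive root is δ = [−3200 + √(3200² + 4·7500·7208.75)] / (2·7500) = (−3200 + 15050.000)/15000 ≈ 0.790.

δ ≈ 0.790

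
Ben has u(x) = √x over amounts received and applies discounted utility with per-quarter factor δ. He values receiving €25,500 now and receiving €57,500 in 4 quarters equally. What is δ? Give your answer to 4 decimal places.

The payoff in 4 quarters is discounted by δ^4, so u(25500) = δ^4·u(57500) and δ^4 = u(25500)/u(57500).
With u(x) = √x: δ^4 = √25500/√57500 = √(25500/57500) = 0.66594.
Hence δ = (0.66594)^(1/4) = 0.903356.

δ ≈ 0.9034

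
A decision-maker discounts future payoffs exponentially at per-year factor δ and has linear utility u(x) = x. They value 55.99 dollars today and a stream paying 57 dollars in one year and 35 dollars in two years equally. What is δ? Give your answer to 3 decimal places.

Equating present values: 55.99 = 57δ + 35δ².
Rearranged: 35δ² + 57δ − 55.99 = 0.
By the quadratic formula (taking the positive root), δ = (−57 + √11087.60) / 70 ≈ 0.690.

δ ≈ 0.690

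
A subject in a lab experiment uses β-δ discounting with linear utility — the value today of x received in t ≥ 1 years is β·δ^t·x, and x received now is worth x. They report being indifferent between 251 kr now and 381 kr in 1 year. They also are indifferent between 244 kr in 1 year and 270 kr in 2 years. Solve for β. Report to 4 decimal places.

The second indifference involves only future payoffs, so β cancels: β·δ^1·244 = β·δ^2·270, giving δ = 244/270 = 0.90370.
Now use the now-vs-future pair: 251 = β·δ·381 gives β = 251/(0.90370·381) ≈ 0.7290.

β ≈ 0.7290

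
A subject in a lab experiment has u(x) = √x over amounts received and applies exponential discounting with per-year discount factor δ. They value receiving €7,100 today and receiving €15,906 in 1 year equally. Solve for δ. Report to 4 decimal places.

δ ≈ 0.6681

Indifference means u(7100) = δ · u(15906), so δ = u(7100)/u(15906).
Since u(x) = √x, δ = √(7100/15906) = 0.66811.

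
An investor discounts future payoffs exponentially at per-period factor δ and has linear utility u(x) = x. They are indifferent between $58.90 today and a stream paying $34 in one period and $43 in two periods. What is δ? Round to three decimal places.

The stream is worth 34δ + 43δ² today, so 34δ + 43δ² = 58.90.
Rearranged: 43δ² + 34δ − 58.90 = 0.
By the quadratic formula (taking the positive root), δ = (−34 + √11286.80) / 86 ≈ 0.840.

δ ≈ 0.840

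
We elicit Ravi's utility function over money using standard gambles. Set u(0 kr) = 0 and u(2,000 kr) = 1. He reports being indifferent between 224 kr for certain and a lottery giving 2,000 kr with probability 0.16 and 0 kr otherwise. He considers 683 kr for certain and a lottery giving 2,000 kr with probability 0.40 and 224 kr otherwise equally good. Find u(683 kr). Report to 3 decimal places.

0.496

The first gamble pins u(224 kr): it must equal 0.16·1 + 0.84·0 = 0.16.
Then u(683 kr) = 0.40·u(2,000 kr) + 0.60·u(224 kr) = 0.40·1.00 + 0.60·0.16 = 0.4960.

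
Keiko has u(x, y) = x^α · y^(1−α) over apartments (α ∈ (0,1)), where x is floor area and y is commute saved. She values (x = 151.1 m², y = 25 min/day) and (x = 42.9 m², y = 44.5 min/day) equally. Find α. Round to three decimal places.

α ≈ 0.314

Set the two utilities equal: 151.1^α·25^(1−α) = 42.9^α·44.5^(1−α).
(151.1/42.9)^α = (44.5/25)^(1−α); take logs: α·ln(151.1/42.9) = (1−α)·ln(44.5/25), i.e. α·1.259070 = (1−α)·0.576613.
Thus α·(1.835683) = 0.576613, so α = 0.576613/1.835683 ≈ 0.314.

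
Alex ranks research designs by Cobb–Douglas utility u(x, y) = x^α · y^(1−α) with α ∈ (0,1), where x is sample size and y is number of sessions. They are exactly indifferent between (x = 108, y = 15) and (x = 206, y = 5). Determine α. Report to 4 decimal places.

α ≈ 0.6298

Set the two utilities equal: 108^α·15^(1−α) = 206^α·5^(1−α).
Rearrange to (108/206)^α = (5/15)^(1−α) and take logs: α·-0.6457449 = (1−α)·-1.0986123.
With A = -0.6457449 and B = -1.0986123: α·A = (1−α)·B, so α = B/(A+B) = -1.0986123/-1.7443572 ≈ 0.6298.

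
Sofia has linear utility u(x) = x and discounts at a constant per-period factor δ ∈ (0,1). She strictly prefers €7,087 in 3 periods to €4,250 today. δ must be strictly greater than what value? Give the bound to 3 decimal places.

δ > 0.843

The preference means 4250 < δ^3·7087.
Dividing by 7087: δ^3 > 0.59969. Both sides are positive, so the cube root keeps the direction.
δ > (4250/7087)^(1/3) ≈ 0.843.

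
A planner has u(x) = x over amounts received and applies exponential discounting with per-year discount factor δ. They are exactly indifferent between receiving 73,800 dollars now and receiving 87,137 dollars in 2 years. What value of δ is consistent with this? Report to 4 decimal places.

δ ≈ 0.9203

The payoff in 2 years is discounted by δ^2, so u(73800) = δ^2·u(87137) and δ^2 = u(73800)/u(87137).
With u(x) = x: δ^2 = 73800/87137 = 0.84694.
So δ = 0.84694^(1/2) ≈ 0.9203.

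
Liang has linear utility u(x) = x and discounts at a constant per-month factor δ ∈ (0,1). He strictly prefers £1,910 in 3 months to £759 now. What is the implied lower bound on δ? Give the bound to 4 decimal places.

Comparing present values: 759 < δ^3·1910.
So δ^3 > 759/1910 = 0.39738; taking the cube root of both positive sides preserves the inequality.
δ > 0.39738^(1/3) = 0.7352.

δ > 0.7352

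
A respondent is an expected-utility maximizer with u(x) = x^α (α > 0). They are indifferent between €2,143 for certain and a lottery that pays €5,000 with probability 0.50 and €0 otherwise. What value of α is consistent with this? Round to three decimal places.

α ≈ 0.818

EU(lottery) = 0.50·5000^α + 0.50·0 = 0.50·5000^α.
Equating: 2143^α = 0.50·5000^α, i.e. 0.4286^α = 0.50.
Take logs: α = ln 0.50 / ln(2143/5000) ≈ 0.81813.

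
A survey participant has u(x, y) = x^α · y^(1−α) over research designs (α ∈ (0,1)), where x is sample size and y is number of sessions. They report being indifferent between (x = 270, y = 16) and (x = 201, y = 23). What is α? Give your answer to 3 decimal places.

α ≈ 0.552

Indifference: 270^α · 16^(1−α) = 201^α · 23^(1−α).
Rearrange to (270/201)^α = (23/16)^(1−α) and take logs: α·0.295117 = (1−α)·0.362905.
With A = 0.295117 and B = 0.362905: α·A = (1−α)·B, so α = B/(A+B) = 0.362905/0.658022 ≈ 0.552.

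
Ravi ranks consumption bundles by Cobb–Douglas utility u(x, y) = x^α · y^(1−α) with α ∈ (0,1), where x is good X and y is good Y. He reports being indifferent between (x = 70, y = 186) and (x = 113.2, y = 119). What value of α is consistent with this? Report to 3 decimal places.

α ≈ 0.482

Set the two utilities equal: 70^α·186^(1−α) = 113.2^α·119^(1−α).
Rearrange to (70/113.2)^α = (119/186)^(1−α) and take logs: α·-0.480661 = (1−α)·-0.446623.
Thus α·(-0.927284) = -0.446623, so α = -0.446623/-0.927284 ≈ 0.482.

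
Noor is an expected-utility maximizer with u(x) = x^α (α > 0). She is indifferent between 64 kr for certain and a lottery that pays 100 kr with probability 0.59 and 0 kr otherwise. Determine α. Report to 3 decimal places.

EU(lottery) = 0.59·100^α + 0.41·0 = 0.59·100^α.
Setting u(64) equal to that: 64^α = 0.59·100^α ⇒ (64/100)^α = 0.59.
Taking logs: α·ln(64/100) = ln(0.59), so α = -0.527633 / -0.446287 ≈ 1.182.

α ≈ 1.182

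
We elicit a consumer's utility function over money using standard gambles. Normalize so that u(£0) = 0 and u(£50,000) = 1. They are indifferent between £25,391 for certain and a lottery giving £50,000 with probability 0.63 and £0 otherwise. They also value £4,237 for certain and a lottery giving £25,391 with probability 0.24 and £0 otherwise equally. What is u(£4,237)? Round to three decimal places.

0.151

First, u(£25,391) = 0.63·u(£50,000) + 0.37·u(£0) = 0.63.
Then u(£4,237) = 0.24·u(£25,391) + 0.76·u(£0) = 0.24·0.63 + 0.76·0.00 = 0.1512.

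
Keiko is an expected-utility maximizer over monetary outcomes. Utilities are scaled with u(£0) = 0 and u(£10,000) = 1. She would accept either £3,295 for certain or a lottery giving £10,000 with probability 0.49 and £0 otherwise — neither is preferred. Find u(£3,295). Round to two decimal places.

0.49

The indifference gives u(£3,295) = 0.49·u(£10,000) + 0.51·u(£0) = 0.49·1 + 0.51·0 = 0.49.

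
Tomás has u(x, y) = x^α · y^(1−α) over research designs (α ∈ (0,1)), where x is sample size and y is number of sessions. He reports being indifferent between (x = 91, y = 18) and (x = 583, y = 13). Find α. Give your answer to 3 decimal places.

α ≈ 0.149

The Cobb–Douglas utilities coincide, so 91^α·18^(1−α) = 583^α·13^(1−α).
Rearrange to (91/583)^α = (13/18)^(1−α) and take logs: α·-1.857328 = (1−α)·-0.325422.
So α/(1−α) = (-0.325422)/(-1.857328) = 0.175210, and α = 0.175210/1.175210 ≈ 0.149.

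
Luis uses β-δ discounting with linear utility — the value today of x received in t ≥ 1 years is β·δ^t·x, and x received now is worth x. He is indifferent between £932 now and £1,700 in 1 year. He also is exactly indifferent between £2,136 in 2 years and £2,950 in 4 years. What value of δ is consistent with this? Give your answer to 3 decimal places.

Both payoffs in the second observation are in the future, so β drops out: δ^2·2136 = δ^4·2950 ⇒ δ^2 = 2136/2950 = 0.72407, so δ = 0.85092.

δ ≈ 0.851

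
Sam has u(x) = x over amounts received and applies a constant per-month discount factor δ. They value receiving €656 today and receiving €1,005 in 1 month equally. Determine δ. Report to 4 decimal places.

δ ≈ 0.6527

Indifference means u(656) = δ · u(1005), so δ = u(656)/u(1005).
With u(x) = x: δ = 656/1005 = 0.65274.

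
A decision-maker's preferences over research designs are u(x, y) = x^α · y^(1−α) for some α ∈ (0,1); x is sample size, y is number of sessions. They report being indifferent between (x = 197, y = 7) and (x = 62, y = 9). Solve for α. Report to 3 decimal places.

Set the two utilities equal: 197^α·7^(1−α) = 62^α·9^(1−α).
(197/62)^α = (9/7)^(1−α); take logs: α·ln(197/62) = (1−α)·ln(9/7), i.e. α·1.156069 = (1−α)·0.251314.
So α/(1−α) = (0.251314)/(1.156069) = 0.217387, and α = 0.217387/1.217387 ≈ 0.179.

α ≈ 0.179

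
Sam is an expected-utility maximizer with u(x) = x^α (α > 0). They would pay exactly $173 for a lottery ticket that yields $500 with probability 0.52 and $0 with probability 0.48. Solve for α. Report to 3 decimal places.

α ≈ 0.616

EU(lottery) = 0.52·500^α + 0.48·0 = 0.52·500^α.
Setting u(173) equal to that: 173^α = 0.52·500^α ⇒ (173/500)^α = 0.52.
Taking logs: α·ln(173/500) = ln(0.52), so α = -0.653926 / -1.061317 ≈ 0.616.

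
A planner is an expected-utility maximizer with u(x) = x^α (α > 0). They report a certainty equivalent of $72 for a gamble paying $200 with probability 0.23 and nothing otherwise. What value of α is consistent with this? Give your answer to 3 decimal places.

EU(lottery) = 0.23·200^α + 0.77·0 = 0.23·200^α.
Equating: 72^α = 0.23·200^α, i.e. 0.3600^α = 0.23.
α = ln(0.23) / ln(72/200) = -1.469676/-1.021651 ≈ 1.439.

α ≈ 1.439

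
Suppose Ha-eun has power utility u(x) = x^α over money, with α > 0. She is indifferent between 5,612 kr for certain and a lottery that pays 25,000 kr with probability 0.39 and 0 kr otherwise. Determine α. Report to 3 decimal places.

Since u(0) = 0, the lottery's EU is 0.39·25000^α.
Equating: 5612^α = 0.39·25000^α, i.e. 0.2245^α = 0.39.
α = ln(0.39) / ln(5612/25000) = -0.941609/-1.493969 ≈ 0.630.

α ≈ 0.630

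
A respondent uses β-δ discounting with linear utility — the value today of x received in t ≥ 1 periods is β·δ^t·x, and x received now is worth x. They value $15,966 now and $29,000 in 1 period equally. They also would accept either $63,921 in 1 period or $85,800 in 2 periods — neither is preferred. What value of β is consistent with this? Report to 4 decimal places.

The second indifference involves only future payoffs, so β cancels: β·δ^1·63921 = β·δ^2·85800, giving δ = 63921/85800 = 0.74500.
The first indifference: 15966 = β·δ·29000, so β = 15966/(δ·29000) = 15966/(0.74500·29000) ≈ 0.7390.

β ≈ 0.7390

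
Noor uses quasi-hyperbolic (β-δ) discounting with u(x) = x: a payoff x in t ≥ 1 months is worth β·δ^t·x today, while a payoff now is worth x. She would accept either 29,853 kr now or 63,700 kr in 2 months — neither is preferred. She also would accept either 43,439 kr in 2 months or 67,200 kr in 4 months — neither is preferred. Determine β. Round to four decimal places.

β ≈ 0.7250

The second indifference involves only future payoffs, so β cancels: β·δ^2·43439 = β·δ^4·67200, giving δ^2 = 43439/67200 = 0.64641, so δ = 0.80400.
Substituting δ into 29853 = β·δ^2·63700: β = 29853/(41176.552) ≈ 0.7250.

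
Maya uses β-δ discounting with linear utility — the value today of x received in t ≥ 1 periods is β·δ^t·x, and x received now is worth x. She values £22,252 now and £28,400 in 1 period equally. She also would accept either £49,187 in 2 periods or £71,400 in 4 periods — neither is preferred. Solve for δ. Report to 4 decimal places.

From the later pair, β·δ^2·49187 = β·δ^4·71400; dividing through, δ^2 = 49187/71400 = 0.68889, so δ = 0.83000.

δ ≈ 0.8300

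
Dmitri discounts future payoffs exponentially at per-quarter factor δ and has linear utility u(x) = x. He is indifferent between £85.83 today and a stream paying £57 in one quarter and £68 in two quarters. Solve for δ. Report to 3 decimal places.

δ ≈ 0.780

Present value of the stream is 57·δ + 68·δ². Indifference gives 57δ + 68δ² = 85.83.
So 68δ² + 57δ − 85.83 = 0.
δ = (−57 + √(57² + 4·68·85.83)) / (2·68) = (−57 + √26594.76) / 136 ≈ 0.780.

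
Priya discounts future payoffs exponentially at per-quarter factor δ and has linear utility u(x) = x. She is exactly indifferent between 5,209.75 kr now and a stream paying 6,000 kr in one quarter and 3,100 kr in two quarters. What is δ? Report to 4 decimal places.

δ ≈ 0.6500

The stream is worth 6000δ + 3100δ² today, so 6000δ + 3100δ² = 5209.75.
That is, 3100δ² + 6000δ − 5209.75 = 0, a quadratic in δ.
By the quadratic formula (taking the positive root), δ = (−6000 + √100600900.00) / 6200 ≈ 0.6500.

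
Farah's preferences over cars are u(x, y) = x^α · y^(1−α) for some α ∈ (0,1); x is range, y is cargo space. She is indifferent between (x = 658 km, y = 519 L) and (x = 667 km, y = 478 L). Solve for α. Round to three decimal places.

Indifference: 658^α · 519^(1−α) = 667^α · 478^(1−α).
(658/667)^α = (478/519)^(1−α); take logs: α·ln(658/667) = (1−α)·ln(478/519), i.e. α·-0.013585 = (1−α)·-0.082293.
With A = -0.013585 and B = -0.082293: α·A = (1−α)·B, so α = B/(A+B) = -0.082293/-0.095878 ≈ 0.858.

α ≈ 0.858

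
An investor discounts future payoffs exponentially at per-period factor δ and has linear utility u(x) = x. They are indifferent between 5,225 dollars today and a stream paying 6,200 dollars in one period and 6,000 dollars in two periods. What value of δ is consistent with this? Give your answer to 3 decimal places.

Equating present values: 5225 = 6200δ + 6000δ².
Rearranged: 6000δ² + 6200δ − 5225 = 0.
δ = (−6200 + √(6200² + 4·6000·5225)) / (2·6000) = (−6200 + √163840000.00) / 12000 ≈ 0.550.

δ ≈ 0.550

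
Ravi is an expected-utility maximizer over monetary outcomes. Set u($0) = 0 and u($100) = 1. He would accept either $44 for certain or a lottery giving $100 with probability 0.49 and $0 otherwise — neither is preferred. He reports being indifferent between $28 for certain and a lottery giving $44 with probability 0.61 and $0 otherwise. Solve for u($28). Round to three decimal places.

From the first indifference, u($44) = 0.49·u($100) + 0.51·u($0) = 0.49·1 + 0.51·0 = 0.49.
The second indifference gives u($28) = 0.61·u($44) + 0.39·u($0) = 0.61·0.49 + 0.39·0.00 = 0.2989.

0.299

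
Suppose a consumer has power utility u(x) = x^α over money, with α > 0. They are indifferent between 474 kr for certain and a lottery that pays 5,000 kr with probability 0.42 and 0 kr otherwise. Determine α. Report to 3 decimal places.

The lottery's expected utility is 0.42·u(5000) + 0.58·u(0) = 0.42·5000^α (since u(0) = 0 for α > 0).
Setting u(474) equal to that: 474^α = 0.42·5000^α ⇒ (474/5000)^α = 0.42.
α = ln(0.42) / ln(474/5000) = -0.867501/-2.355986 ≈ 0.368.

α ≈ 0.368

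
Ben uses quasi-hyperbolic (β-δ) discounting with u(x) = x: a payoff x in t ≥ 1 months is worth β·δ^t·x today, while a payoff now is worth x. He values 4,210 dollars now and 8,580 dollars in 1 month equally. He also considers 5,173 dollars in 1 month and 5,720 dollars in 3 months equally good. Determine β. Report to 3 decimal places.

The second indifference involves only future payoffs, so β cancels: β·δ^1·5173 = β·δ^3·5720, giving δ^2 = 5173/5720 = 0.90437, so δ = 0.95098.
Substituting δ into 4210 = β·δ·8580: β = 4210/(8159.443) ≈ 0.516.

β ≈ 0.516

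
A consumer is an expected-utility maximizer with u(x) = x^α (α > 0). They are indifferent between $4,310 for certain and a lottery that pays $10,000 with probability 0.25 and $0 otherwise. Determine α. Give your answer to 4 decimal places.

α ≈ 1.6471

The lottery's expected utility is 0.25·u(10000) + 0.75·u(0) = 0.25·10000^α (since u(0) = 0 for α > 0).
Setting u(4310) equal to that: 4310^α = 0.25·10000^α ⇒ (4310/10000)^α = 0.25.
Taking logs: α·ln(4310/10000) = ln(0.25), so α = -1.3862944 / -0.8416472 ≈ 1.6471.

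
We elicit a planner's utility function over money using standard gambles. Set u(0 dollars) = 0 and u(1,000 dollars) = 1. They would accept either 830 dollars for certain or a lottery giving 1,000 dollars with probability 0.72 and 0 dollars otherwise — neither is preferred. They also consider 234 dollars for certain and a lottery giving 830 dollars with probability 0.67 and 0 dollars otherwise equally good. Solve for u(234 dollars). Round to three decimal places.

0.482

The first gamble pins u(830 dollars): it must equal 0.72·1 + 0.28·0 = 0.72.
The second indifference gives u(234 dollars) = 0.67·u(830 dollars) + 0.33·u(0 dollars) = 0.67·0.72 + 0.33·0.00 = 0.4824.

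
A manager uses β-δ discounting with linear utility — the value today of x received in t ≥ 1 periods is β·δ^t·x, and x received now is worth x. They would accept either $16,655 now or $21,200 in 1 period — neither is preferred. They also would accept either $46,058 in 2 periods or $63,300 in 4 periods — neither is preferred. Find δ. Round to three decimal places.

δ ≈ 0.853

The second indifference involves only future payoffs, so β cancels: β·δ^2·46058 = β·δ^4·63300, giving δ^2 = 46058/63300 = 0.72761, so δ = 0.85300.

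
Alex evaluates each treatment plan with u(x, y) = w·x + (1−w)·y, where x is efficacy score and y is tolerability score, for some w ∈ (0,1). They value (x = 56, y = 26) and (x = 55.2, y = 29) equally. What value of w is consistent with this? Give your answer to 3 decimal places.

w = 0.789

Indifference: w·56 + (1−w)·26 = w·55.2 + (1−w)·29.
Collecting terms: w·0.8 = (1−w)·3.
The marginal rate of substitution is 3/0.8, so w = 3/(0.8+3) = 0.789.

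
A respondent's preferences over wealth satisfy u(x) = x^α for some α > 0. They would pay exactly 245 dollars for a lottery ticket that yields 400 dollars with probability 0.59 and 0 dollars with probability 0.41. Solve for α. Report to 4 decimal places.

α ≈ 1.0763

Since u(0) = 0, the lottery's EU is 0.59·400^α.
Indifference: 245^α = 0.59·400^α, so (245/400)^α = 0.59.
Take logs: α = ln 0.59 / ln(245/400) ≈ 1.076348.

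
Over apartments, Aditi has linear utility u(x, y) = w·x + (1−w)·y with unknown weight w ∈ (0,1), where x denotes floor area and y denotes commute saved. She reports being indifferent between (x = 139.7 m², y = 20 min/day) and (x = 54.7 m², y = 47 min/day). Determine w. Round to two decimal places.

Indifference: w·139.7 + (1−w)·20 = w·54.7 + (1−w)·47.
Rearranging, 85·w − 27·(1−w) = 0.
So w/(1−w) = 27/85 = 0.3176, giving w = 27/(85+27) = 0.24.

w = 0.24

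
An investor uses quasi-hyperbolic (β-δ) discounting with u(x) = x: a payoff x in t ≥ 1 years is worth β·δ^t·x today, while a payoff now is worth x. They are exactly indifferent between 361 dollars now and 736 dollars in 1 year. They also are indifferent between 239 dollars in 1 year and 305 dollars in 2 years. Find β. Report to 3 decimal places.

The second indifference involves only future payoffs, so β cancels: β·δ^1·239 = β·δ^2·305, giving δ = 239/305 = 0.78361.
Substituting δ into 361 = β·δ·736: β = 361/(576.734) ≈ 0.626.

β ≈ 0.626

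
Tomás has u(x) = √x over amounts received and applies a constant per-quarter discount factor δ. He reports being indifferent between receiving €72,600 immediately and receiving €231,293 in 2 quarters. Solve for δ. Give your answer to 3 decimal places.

δ ≈ 0.749

Equating discounted utilities: u(72600) = δ^2·u(231293) ⇒ δ^2 = u(72600)/u(231293).
With u(x) = √x: δ^2 = √72600/√231293 = √(72600/231293) = 0.56026.
Taking the square root: δ = 0.56026^(1/2) ≈ 0.749.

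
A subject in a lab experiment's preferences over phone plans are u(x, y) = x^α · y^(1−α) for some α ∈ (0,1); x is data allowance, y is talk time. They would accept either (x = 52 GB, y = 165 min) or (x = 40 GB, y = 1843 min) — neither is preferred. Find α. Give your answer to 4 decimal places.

α ≈ 0.9019

The Cobb–Douglas utilities coincide, so 52^α·165^(1−α) = 40^α·1843^(1−α).
Rearrange to (52/40)^α = (1843/165)^(1−α) and take logs: α·0.2623643 = (1−α)·2.4132045.
Thus α·(2.6755688) = 2.4132045, so α = 2.4132045/2.6755688 ≈ 0.9019.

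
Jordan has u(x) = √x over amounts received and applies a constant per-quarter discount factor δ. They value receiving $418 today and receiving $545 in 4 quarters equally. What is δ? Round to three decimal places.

Equating discounted utilities: u(418) = δ^4·u(545) ⇒ δ^4 = u(418)/u(545).
Since u(x) = √x, δ^4 = √(418/545) = 0.87577.
Hence δ = (0.87577)^(1/4) = 0.96738.

δ ≈ 0.967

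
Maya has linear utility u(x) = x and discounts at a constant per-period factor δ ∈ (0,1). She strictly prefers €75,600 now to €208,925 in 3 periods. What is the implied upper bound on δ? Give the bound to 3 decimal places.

Under u(x) = x this choice says 75600 > δ^3·208925.
Hence δ^3 < 75600/208925 = 0.36185, and x ↦ x^(1/3) is increasing on (0,∞).
δ < 0.36185^(1/3) = 0.713.

δ < 0.713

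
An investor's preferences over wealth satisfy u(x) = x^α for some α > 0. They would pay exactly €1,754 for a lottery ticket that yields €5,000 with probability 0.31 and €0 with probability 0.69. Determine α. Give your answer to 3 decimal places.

Since u(0) = 0, the lottery's EU is 0.31·5000^α.
Indifference: 1754^α = 0.31·5000^α, so (1754/5000)^α = 0.31.
α = ln(0.31) / ln(1754/5000) = -1.171183/-1.047539 ≈ 1.118.

α ≈ 1.118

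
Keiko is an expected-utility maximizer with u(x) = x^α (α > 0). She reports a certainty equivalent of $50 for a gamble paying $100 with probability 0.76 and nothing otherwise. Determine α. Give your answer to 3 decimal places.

The lottery's expected utility is 0.76·u(100) + 0.24·u(0) = 0.76·100^α (since u(0) = 0 for α > 0).
Equating: 50^α = 0.76·100^α, i.e. 0.5000^α = 0.76.
Taking logs: α·ln(50/100) = ln(0.76), so α = -0.274437 / -0.693147 ≈ 0.396.

α ≈ 0.396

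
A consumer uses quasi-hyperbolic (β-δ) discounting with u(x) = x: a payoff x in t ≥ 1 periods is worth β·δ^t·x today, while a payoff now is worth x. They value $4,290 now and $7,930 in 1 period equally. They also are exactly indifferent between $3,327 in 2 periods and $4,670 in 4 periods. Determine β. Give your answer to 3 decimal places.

From the later pair, β·δ^2·3327 = β·δ^4·4670; dividing through, δ^2 = 3327/4670 = 0.71242, so δ = 0.84405.
The first indifference: 4290 = β·δ·7930, so β = 4290/(δ·7930) = 4290/(0.84405·7930) ≈ 0.641.

β ≈ 0.641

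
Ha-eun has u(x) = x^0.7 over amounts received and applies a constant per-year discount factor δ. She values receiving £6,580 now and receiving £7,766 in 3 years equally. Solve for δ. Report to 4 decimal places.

δ ≈ 0.9621

Equating discounted utilities: u(6580) = δ^3·u(7766) ⇒ δ^3 = u(6580)/u(7766).
With u(x) = x^0.7: δ^3 = 6580^0.7/7766^0.7 = (6580/7766)^0.7 = 0.89047.
Taking the cube root: δ = 0.89047^(1/3) ≈ 0.9621.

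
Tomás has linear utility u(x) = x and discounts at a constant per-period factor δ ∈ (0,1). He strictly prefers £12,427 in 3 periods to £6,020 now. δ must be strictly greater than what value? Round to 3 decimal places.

δ > 0.785

The preference means 6020 < δ^3·12427.
So δ^3 > 6020/12427 = 0.48443; taking the cube root of both positive sides preserves the inequality.
δ > (6020/12427)^(1/3) ≈ 0.785.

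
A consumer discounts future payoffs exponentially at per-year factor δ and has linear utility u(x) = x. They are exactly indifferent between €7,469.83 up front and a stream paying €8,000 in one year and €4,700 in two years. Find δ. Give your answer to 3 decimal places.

The stream is worth 8000δ + 4700δ² today, so 8000δ + 4700δ² = 7469.83.
Rearranged: 4700δ² + 8000δ − 7469.83 = 0.
By the quadratic formula (taking the positive root), δ = (−8000 + √204432804.00) / 9400 ≈ 0.670.

δ ≈ 0.670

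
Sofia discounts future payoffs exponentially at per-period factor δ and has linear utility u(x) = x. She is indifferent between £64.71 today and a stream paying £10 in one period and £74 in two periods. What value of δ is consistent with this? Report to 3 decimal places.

δ ≈ 0.870

Present value of the stream is 10·δ + 74·δ². Indifference gives 10δ + 74δ² = 64.71.
Rearranged: 74δ² + 10δ − 64.71 = 0.
By the quadratic formula (taking the positive root), δ = (−10 + √19254.16) / 148 ≈ 0.870.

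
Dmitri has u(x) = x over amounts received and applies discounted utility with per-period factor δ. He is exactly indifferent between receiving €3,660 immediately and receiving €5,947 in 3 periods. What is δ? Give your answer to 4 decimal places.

δ ≈ 0.8506

The payoff in 3 periods is discounted by δ^3, so u(3660) = δ^3·u(5947) and δ^3 = u(3660)/u(5947).
With u(x) = x: δ^3 = 3660/5947 = 0.61544.
Taking the cube root: δ = 0.61544^(1/3) ≈ 0.8506.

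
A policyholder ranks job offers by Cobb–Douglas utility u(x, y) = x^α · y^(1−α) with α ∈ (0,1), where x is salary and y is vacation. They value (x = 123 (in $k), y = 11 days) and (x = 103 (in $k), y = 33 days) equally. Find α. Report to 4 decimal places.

Indifference: 123^α · 11^(1−α) = 103^α · 33^(1−α).
Rearrange to (123/103)^α = (33/11)^(1−α) and take logs: α·0.1774554 = (1−α)·1.0986123.
So α/(1−α) = (1.0986123)/(0.1774554) = 6.1909206, and α = 6.1909206/7.1909206 ≈ 0.8609.

α ≈ 0.8609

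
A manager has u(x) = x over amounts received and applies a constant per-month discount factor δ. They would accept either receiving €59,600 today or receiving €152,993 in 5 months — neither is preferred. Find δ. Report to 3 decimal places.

δ ≈ 0.828

Indifference means u(59600) = δ^5 · u(152993), so δ^5 = u(59600)/u(152993).
With u(x) = x: δ^5 = 59600/152993 = 0.38956.
So δ = 0.38956^(1/5) ≈ 0.828.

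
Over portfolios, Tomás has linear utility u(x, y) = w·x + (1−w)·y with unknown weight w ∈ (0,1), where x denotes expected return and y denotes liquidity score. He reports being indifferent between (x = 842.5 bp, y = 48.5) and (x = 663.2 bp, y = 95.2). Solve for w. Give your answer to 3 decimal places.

w = 0.207

u(842.5,48.5) = u(663.2,95.2) means w·842.5 + (1−w)·48.5 = w·663.2 + (1−w)·95.2.
Rearranging, 179.3·w − 46.7·(1−w) = 0.
Hence w = 46.7/(179.3+46.7) = 46.7/226 = 0.207.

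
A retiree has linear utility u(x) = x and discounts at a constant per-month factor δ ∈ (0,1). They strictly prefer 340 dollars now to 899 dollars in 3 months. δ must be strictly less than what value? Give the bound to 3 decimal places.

δ < 0.723

Comparing present values: 340 > δ^3·899.
Dividing by 899: δ^3 < 0.37820. Both sides are positive, so the cube root keeps the direction.
δ < (340/899)^(1/3) ≈ 0.723.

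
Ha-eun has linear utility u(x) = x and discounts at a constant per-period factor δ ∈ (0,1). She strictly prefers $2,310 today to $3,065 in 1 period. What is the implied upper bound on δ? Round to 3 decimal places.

δ < 0.754

Comparing present values: 2310 > δ·3065.
Dividing through by 3065 gives δ < 0.75367.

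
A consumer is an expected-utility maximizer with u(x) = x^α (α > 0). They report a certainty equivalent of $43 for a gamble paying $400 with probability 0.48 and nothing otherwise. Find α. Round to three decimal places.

α ≈ 0.329

EU(lottery) = 0.48·400^α + 0.52·0 = 0.48·400^α.
Setting u(43) equal to that: 43^α = 0.48·400^α ⇒ (43/400)^α = 0.48.
Take logs: α = ln 0.48 / ln(43/400) ≈ 0.32910.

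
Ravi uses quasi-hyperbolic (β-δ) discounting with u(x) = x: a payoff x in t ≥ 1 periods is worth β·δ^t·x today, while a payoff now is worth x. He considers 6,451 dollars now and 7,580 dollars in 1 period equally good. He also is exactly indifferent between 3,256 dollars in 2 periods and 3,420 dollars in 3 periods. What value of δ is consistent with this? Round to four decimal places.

From the later pair, β·δ^2·3256 = β·δ^3·3420; dividing through, δ = 3256/3420 = 0.95205.

δ ≈ 0.9520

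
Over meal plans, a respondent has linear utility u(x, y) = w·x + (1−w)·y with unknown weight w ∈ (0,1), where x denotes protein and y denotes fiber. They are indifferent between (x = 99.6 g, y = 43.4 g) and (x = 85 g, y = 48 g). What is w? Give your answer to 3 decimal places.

Indifference: w·99.6 + (1−w)·43.4 = w·85 + (1−w)·48.
w·(99.6−85) = (1−w)·(48−43.4), i.e. w·14.6 = (1−w)·4.6.
So w/(1−w) = 4.6/14.6 = 0.3151, giving w = 4.6/(14.6+4.6) = 0.240.

w = 0.240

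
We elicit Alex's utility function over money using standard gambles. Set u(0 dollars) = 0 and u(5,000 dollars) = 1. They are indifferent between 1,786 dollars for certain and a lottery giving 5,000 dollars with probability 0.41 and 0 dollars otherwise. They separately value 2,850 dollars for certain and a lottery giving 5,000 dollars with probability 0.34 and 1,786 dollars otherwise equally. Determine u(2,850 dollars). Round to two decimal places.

0.61

First, u(1,786 dollars) = 0.41·u(5,000 dollars) + 0.59·u(0 dollars) = 0.41.
Chaining: u(2,850 dollars) = 0.34·1.00 + 0.66·0.41 = 0.6106.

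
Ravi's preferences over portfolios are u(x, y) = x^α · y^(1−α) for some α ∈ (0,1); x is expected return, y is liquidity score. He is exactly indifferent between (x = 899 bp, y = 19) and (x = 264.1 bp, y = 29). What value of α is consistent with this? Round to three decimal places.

The Cobb–Douglas utilities coincide, so 899^α·19^(1−α) = 264.1^α·29^(1−α).
Taking logs: α·ln 899 + (1−α)·ln 19 = α·ln 264.1 + (1−α)·ln 29, i.e. α·1.224955 = (1−α)·0.422857.
Thus α·(1.647812) = 0.422857, so α = 0.422857/1.647812 ≈ 0.257.

α ≈ 0.257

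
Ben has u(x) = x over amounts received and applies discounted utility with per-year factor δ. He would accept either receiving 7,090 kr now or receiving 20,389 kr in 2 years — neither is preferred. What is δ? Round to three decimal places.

Equating discounted utilities: u(7090) = δ^2·u(20389) ⇒ δ^2 = u(7090)/u(20389).
With u(x) = x: δ^2 = 7090/20389 = 0.34774.
So δ = 0.34774^(1/2) ≈ 0.590.

δ ≈ 0.590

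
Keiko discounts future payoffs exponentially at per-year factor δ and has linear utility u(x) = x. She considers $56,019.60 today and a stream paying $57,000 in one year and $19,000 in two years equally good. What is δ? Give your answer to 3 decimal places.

δ ≈ 0.780

Equating present values: 56019.60 = 57000δ + 19000δ².
Rearranged: 19000δ² + 57000δ − 56019.60 = 0.
By the quadratic formula (taking the positive root), δ = (−57000 + √7506489600.00) / 38000 ≈ 0.780.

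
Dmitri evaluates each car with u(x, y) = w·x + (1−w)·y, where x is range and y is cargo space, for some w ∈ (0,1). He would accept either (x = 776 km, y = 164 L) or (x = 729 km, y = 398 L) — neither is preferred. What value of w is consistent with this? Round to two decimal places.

w = 0.83

Equating utilities: w·776 + (1−w)·164 = w·729 + (1−w)·398.
Collecting terms: w·47 = (1−w)·234.
The marginal rate of substitution is 234/47, so w = 234/(47+234) = 0.83.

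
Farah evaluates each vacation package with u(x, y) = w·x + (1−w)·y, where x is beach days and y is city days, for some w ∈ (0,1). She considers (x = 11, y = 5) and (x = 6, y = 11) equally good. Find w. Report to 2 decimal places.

w = 0.55

Indifference: w·11 + (1−w)·5 = w·6 + (1−w)·11.
Rearranging, 5·w − 6·(1−w) = 0.
Hence w = 6/(5+6) = 6/11 = 0.55.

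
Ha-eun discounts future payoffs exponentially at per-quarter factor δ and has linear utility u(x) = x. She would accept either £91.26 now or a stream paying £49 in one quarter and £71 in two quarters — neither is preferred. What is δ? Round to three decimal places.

The stream is worth 49δ + 71δ² today, so 49δ + 71δ² = 91.26.
That is, 71δ² + 49δ − 91.26 = 0, a quadratic in δ.
δ = (−49 + √(49² + 4·71·91.26)) / (2·71) = (−49 + √28318.84) / 142 ≈ 0.840.

δ ≈ 0.840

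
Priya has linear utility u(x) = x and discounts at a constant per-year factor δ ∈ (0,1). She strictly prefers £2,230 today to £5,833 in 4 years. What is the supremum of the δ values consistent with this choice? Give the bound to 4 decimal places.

δ < 0.7863

Under u(x) = x this choice says 2230 > δ^4·5833.
So δ^4 < 2230/5833 = 0.38231; taking the 4th root of both positive sides preserves the inequality.
δ < (2230/5833)^(1/4) ≈ 0.7863.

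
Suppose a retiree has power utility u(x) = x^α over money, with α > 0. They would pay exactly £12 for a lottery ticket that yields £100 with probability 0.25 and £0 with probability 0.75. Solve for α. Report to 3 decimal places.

EU(lottery) = 0.25·100^α + 0.75·0 = 0.25·100^α.
Indifference: 12^α = 0.25·100^α, so (12/100)^α = 0.25.
α = ln(0.25) / ln(12/100) = -1.386294/-2.120264 ≈ 0.654.

α ≈ 0.654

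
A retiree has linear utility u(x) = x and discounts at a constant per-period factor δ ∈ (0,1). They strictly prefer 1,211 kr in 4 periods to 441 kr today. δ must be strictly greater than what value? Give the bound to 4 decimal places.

δ > 0.7768

Under u(x) = x this choice says 441 < δ^4·1211.
So δ^4 > 441/1211 = 0.36416; taking the 4th root of both positive sides preserves the inequality.
δ > 0.36416^(1/4) = 0.7768.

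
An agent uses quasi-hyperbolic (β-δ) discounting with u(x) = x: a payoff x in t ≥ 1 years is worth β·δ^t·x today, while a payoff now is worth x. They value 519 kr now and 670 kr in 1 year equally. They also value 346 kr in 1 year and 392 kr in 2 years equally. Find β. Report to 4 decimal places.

From the later pair, β·δ^1·346 = β·δ^2·392; dividing through, δ = 346/392 = 0.88265.
Substituting δ into 519 = β·δ·670: β = 519/(591.378) ≈ 0.8776.

β ≈ 0.8776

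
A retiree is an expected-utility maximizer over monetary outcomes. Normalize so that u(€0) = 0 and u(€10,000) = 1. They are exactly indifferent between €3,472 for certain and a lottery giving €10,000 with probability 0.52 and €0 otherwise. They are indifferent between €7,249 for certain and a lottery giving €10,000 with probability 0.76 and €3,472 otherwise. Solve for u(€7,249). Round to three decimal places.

First, u(€3,472) = 0.52·u(€10,000) + 0.48·u(€0) = 0.52.
Then u(€7,249) = 0.76·u(€10,000) + 0.24·u(€3,472) = 0.76·1.00 + 0.24·0.52 = 0.8848.

0.885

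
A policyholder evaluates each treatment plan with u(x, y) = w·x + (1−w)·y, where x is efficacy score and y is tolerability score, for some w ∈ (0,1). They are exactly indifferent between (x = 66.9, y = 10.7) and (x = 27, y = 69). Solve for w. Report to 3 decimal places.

u(66.9,10.7) = u(27,69) means w·66.9 + (1−w)·10.7 = w·27 + (1−w)·69.
Collecting terms: w·39.9 = (1−w)·58.3.
Hence w = 58.3/(39.9+58.3) = 58.3/98.2 = 0.594.

w = 0.594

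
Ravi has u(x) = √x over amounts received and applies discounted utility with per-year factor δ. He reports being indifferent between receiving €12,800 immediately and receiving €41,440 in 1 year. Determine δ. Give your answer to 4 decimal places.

Equating discounted utilities: u(12800) = δ·u(41440) ⇒ δ = u(12800)/u(41440).
With u(x) = √x: δ = √12800/√41440 = √(12800/41440) = 0.55577.

δ ≈ 0.5558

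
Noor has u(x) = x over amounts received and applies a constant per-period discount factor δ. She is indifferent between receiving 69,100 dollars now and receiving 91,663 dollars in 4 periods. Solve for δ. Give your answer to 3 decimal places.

Equating discounted utilities: u(69100) = δ^4·u(91663) ⇒ δ^4 = u(69100)/u(91663).
With u(x) = x: δ^4 = 69100/91663 = 0.75385.
Hence δ = (0.75385)^(1/4) = 0.93180.

δ ≈ 0.932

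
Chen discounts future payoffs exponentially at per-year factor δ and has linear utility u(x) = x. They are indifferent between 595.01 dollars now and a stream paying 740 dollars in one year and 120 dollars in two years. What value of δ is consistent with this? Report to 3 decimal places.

Equating present values: 595.01 = 740δ + 120δ².
So 120δ² + 740δ − 595.01 = 0.
By the quadratic formula (taking the positive root), δ = (−740 + √833204.80) / 240 ≈ 0.720.

δ ≈ 0.720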